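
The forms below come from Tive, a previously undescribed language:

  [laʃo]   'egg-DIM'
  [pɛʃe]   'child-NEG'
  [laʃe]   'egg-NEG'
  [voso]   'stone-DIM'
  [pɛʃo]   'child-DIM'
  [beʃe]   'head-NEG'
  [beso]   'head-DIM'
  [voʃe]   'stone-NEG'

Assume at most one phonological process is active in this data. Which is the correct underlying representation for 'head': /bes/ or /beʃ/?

/bes/

The root 'head' surfaces as [beʃe] and [beso], with a stem-final [ʃ] ~ [s] alternation.
But 'egg' keeps [ʃ] in both environments ([laʃe], [laʃo]), so there is no rule changing /ʃ/ to [s] before the DIM suffix.
So /s/ is underlying, and a rule of palatalization before a front vowel — /s/ becomes palato-alveolar [ʃ] before a front vowel — gives [ʃ].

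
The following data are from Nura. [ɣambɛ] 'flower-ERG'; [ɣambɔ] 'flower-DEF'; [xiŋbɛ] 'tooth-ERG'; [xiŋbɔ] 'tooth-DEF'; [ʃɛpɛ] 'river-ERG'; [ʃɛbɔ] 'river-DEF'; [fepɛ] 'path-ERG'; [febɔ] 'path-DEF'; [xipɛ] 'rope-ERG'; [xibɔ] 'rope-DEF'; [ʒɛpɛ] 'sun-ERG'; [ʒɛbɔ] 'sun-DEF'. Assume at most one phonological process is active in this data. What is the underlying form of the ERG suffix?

/-pɛ/

The ERG suffix surfaces as [-bɛ] and [-pɛ], depending on the final segment of the stem.
By contrast the DEF suffix keeps its initial [b] throughout — that segment must be underlying.
So the underlying form is /-pɛ/, and voiceless stops become voiced after a nasal.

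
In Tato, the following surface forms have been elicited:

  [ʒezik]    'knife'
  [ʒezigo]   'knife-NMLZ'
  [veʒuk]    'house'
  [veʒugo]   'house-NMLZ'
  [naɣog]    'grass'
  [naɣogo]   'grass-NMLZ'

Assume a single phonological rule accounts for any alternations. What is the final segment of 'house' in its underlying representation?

/k/

'house' shows [k] ~ [g] at the end of the stem ([veʒuk] vs [veʒugo]).
But 'grass' keeps [g] in both environments ([naɣog], [naɣogo]), so there is no rule changing /g/ to [k] in isolation.
So /k/ is underlying, and a rule of intervocalic voicing — voiceless stops become voiced between vowels — gives [g].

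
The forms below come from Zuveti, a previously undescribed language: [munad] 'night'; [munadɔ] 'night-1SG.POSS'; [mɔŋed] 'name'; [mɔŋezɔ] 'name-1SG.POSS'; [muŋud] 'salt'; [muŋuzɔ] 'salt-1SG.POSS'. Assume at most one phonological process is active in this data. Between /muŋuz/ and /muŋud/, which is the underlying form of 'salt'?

/muŋuz/

The stem for 'salt' ends in [d] in [muŋud] but [z] in [muŋuzɔ].
But 'night' keeps [d] in both environments ([munad], [munadɔ]), so there is no rule changing /d/ to [z] before the 1SG.POSS suffix.
So /z/ is underlying, and a rule of word-final hardening — voiced fricatives become stops word-finally — gives [d].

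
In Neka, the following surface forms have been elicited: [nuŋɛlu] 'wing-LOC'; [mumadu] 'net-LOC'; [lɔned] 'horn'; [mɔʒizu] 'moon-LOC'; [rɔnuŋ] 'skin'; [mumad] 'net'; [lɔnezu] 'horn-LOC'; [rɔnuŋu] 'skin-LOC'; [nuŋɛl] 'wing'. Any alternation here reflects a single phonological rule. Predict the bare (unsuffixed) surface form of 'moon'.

The stem for 'horn' ends in [z] in [lɔnezu] but [d] in [lɔned].
Compare 'net', with invariant [d] in [mumadu] and [mumad]: an analysis with underlying /d/ and a rule producing [z] before the LOC suffix would wrongly predict alternation here too.
So /z/ is underlying, and a rule of word-final hardening — voiced fricatives become stops word-finally — gives [d].
The one attested form of 'moon', [mɔʒizu], shows underlying /mɔʒiz/. Applying the same rule word-finally gives [mɔʒid].

[mɔʒid]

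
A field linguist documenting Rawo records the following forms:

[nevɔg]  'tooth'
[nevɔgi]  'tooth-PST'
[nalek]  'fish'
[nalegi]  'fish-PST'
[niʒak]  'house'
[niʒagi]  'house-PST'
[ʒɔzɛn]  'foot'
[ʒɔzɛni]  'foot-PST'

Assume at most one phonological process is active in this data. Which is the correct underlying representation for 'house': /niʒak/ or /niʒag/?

/niʒak/

The stem for 'house' ends in [k] in [niʒak] but [g] in [niʒagi].
The stem 'tooth' ([nevɔg], [nevɔgi]) shows [g] unchanged in both environments, so [g] cannot be basic with [k] derived in isolation.
So /k/ is underlying, and a rule of intervocalic voicing — voiceless stops become voiced between vowels — gives [g].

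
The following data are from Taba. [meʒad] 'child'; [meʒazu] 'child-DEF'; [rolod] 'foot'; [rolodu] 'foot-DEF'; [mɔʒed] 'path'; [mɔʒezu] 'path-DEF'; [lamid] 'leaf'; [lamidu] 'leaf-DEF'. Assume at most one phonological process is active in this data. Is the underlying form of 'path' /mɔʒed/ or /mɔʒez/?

In [mɔʒed] and [mɔʒezu] the final segment of 'path' alternates: [d] ~ [z].
But 'leaf' keeps [d] in both environments ([lamid], [lamidu]), so there is no rule changing /d/ to [z] before the DEF suffix.
Therefore /z/ is basic and [d] is derived by word-final hardening (voiced fricatives become stops word-finally).

/mɔʒez/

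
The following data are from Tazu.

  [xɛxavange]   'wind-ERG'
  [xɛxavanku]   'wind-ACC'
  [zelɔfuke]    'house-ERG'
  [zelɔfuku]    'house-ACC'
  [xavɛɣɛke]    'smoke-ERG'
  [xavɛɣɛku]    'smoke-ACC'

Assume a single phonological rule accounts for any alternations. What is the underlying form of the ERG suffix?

/-ge/

The ERG morpheme has two allomorphs, [-ge] and [-ke].
By contrast the ACC suffix keeps its initial [k] throughout — that segment must be underlying.
So the underlying form is /-ge/, and voiced stops become voiceless after a vowel.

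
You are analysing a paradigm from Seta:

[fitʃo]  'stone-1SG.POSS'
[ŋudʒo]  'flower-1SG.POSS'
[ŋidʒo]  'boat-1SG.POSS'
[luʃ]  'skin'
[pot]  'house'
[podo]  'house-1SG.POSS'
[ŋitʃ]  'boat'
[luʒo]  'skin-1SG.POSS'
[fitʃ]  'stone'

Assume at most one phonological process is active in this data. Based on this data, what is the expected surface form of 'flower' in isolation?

[ŋutʃ]

The stem for 'boat' ends in [dʒ] in [ŋidʒo] but [tʃ] in [ŋitʃ].
The stem 'stone' ([fitʃo], [fitʃ]) shows [tʃ] unchanged in both environments, so [tʃ] cannot be basic with [dʒ] derived before the 1SG.POSS suffix.
Therefore /dʒ/ is basic and [tʃ] is derived by word-final obstruent devoicing (voiced obstruents become voiceless word-finally).
The one attested form of 'flower', [ŋudʒo], shows underlying /ŋudʒ/. Applying the same rule word-finally gives [ŋutʃ].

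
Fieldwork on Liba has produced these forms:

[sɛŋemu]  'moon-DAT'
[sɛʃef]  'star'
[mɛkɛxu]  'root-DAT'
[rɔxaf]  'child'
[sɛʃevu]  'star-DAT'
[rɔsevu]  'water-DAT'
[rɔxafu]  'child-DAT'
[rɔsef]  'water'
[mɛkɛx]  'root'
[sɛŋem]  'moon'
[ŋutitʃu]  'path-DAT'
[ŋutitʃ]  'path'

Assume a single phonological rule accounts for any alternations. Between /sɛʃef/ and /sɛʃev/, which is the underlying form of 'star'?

/sɛʃev/

In [sɛʃevu] and [sɛʃef] the final segment of 'star' alternates: [v] ~ [f].
The stem 'child' ([rɔxafu], [rɔxaf]) shows [f] unchanged in both environments, so [f] cannot be basic with [v] derived before the DAT suffix.
The alternation reflects word-final obstruent devoicing: voiced obstruents become voiceless word-finally. /v/ is underlying.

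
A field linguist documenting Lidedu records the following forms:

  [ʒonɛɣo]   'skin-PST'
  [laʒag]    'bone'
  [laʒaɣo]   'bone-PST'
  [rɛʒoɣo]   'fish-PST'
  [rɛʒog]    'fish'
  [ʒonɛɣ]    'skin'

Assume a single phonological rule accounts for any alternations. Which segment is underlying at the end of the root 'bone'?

The stem for 'bone' ends in [ɣ] in [laʒaɣo] but [g] in [laʒag].
But 'skin' keeps [ɣ] in both environments ([ʒonɛɣo], [ʒonɛɣ]), so there is no rule changing /ɣ/ to [g] in isolation.
So /g/ is underlying, and a rule of intervocalic spirantization — voiced stops become fricatives between vowels — gives [ɣ].

/g/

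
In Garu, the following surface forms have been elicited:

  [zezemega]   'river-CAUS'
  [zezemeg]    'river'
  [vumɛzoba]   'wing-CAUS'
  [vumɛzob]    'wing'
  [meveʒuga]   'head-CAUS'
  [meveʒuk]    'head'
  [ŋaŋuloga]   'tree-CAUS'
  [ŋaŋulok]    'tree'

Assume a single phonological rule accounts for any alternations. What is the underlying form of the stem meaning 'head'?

'head' shows [g] ~ [k] at the end of the stem ([meveʒuga] vs [meveʒuk]).
If /g/ were underlying and a rule turned it into [k] in isolation, 'river' would also alternate; but it has [g] in both [zezemega] and [zezemeg].
The alternation reflects intervocalic voicing: voiceless stops become voiced between vowels. /k/ is underlying.

/meveʒuk/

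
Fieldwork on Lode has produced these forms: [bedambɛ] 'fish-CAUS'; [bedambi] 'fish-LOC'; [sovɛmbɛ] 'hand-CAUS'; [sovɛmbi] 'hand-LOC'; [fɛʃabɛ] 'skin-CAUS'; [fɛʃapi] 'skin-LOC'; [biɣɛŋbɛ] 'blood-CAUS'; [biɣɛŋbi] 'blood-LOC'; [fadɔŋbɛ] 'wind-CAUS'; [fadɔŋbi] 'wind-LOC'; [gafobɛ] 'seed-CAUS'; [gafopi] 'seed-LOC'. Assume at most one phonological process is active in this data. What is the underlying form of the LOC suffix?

The LOC suffix surfaces as [-bi] and [-pi], depending on the final segment of the stem.
The CAUS suffix, which begins with [b], is invariant after every stem; so [b] is not altered by any rule here.
The LOC suffix is therefore /-pi/ underlyingly, with post-nasal voicing: voiceless stops become voiced after a nasal.

/-pi/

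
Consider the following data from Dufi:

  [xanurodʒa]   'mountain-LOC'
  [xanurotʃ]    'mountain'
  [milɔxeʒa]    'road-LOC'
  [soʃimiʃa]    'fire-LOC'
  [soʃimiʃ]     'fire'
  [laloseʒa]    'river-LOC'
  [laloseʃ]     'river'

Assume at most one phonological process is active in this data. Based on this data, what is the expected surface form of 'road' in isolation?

'river' shows [ʒ] ~ [ʃ] at the end of the stem ([laloseʒa] vs [laloseʃ]).
But 'fire' keeps [ʃ] in both environments ([soʃimiʃa], [soʃimiʃ]), so there is no rule changing /ʃ/ to [ʒ] before the LOC suffix.
So /ʒ/ is underlying, and a rule of word-final obstruent devoicing — voiced obstruents become voiceless word-finally — gives [ʃ].
From [milɔxeʒa] the stem 'road' is /milɔxeʒ/; word-finally this yields [milɔxeʃ].

[milɔxeʃ]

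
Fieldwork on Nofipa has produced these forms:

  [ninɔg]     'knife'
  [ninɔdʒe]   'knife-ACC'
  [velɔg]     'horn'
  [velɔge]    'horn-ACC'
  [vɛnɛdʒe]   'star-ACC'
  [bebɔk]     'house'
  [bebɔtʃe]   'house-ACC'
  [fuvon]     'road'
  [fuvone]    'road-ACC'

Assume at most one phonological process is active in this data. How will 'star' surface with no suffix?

[vɛnɛg]

The root 'knife' surfaces as [ninɔg] and [ninɔdʒe], with a stem-final [g] ~ [dʒ] alternation.
But 'horn' keeps [g] in both environments ([velɔg], [velɔge]), so there is no rule changing /g/ to [dʒ] before the ACC suffix.
The alternation reflects depalatalization: palato-alveolar /tʃ/ and /dʒ/ become [k] and [g] when no front vowel follows. /dʒ/ is underlying.
From [vɛnɛdʒe] the stem 'star' is /vɛnɛdʒ/; when no front vowel follows this yields [vɛnɛg].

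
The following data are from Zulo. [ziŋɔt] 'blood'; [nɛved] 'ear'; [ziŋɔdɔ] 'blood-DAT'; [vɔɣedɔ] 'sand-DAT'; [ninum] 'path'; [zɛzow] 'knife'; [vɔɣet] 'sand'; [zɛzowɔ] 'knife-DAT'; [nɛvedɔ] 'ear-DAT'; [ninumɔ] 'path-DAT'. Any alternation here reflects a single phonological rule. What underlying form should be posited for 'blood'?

The root 'blood' surfaces as [ziŋɔt] and [ziŋɔdɔ], with a stem-final [t] ~ [d] alternation.
But 'ear' keeps [d] in both environments ([nɛved], [nɛvedɔ]), so there is no rule changing /d/ to [t] in isolation.
The alternation reflects intervocalic voicing: voiceless stops become voiced between vowels. /t/ is underlying.

/ziŋɔt/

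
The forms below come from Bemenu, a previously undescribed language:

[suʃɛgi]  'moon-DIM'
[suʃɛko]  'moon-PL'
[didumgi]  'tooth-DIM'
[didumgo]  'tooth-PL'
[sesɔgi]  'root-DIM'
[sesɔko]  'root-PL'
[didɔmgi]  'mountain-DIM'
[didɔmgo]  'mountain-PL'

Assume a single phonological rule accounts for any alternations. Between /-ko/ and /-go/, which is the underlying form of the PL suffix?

/-ko/

The PL suffix surfaces as [-go] and [-ko], depending on the final segment of the stem.
The DIM suffix, which begins with [g], is invariant after every stem; so [g] is not altered by any rule here.
The PL suffix is therefore /-ko/ underlyingly, with post-nasal voicing: voiceless stops become voiced after a nasal.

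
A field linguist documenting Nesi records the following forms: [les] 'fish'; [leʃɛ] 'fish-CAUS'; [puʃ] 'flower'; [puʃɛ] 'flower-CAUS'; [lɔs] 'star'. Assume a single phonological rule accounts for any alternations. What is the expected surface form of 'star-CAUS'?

[lɔʃɛ]

The root 'fish' surfaces as [les] and [leʃɛ], with a stem-final [s] ~ [ʃ] alternation.
But 'flower' keeps [ʃ] in both environments ([puʃ], [puʃɛ]), so there is no rule changing /ʃ/ to [s] in isolation.
So /s/ is underlying, and a rule of palatalization before a front vowel — /s/ becomes palato-alveolar [ʃ] before a front vowel — gives [ʃ].
The one attested form of 'star', [lɔs], shows underlying /lɔs/. Applying the same rule before a front vowel gives [lɔʃɛ].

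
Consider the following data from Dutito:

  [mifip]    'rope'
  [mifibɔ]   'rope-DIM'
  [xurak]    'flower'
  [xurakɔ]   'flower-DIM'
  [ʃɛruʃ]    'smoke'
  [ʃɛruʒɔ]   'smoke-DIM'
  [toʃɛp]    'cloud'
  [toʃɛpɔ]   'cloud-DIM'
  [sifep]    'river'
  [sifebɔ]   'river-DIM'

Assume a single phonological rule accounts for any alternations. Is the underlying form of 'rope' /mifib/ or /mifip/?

/mifib/

The root 'rope' surfaces as [mifip] and [mifibɔ], with a stem-final [p] ~ [b] alternation.
Compare 'cloud', with invariant [p] in [toʃɛp] and [toʃɛpɔ]: an analysis with underlying /p/ and a rule producing [b] before the DIM suffix would wrongly predict alternation here too.
Therefore /b/ is basic and [p] is derived by word-final obstruent devoicing (voiced obstruents become voiceless word-finally).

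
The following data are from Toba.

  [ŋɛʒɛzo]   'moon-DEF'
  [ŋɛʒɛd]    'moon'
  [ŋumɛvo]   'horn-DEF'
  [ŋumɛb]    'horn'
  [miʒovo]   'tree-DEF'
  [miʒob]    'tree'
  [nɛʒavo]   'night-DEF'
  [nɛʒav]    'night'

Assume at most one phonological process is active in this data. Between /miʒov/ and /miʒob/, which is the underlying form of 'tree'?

The stem for 'tree' ends in [v] in [miʒovo] but [b] in [miʒob].
The stem 'night' ([nɛʒavo], [nɛʒav]) shows [v] unchanged in both environments, so [v] cannot be basic with [b] derived in isolation.
Therefore /b/ is basic and [v] is derived by intervocalic spirantization (voiced stops become fricatives between vowels).

/miʒob/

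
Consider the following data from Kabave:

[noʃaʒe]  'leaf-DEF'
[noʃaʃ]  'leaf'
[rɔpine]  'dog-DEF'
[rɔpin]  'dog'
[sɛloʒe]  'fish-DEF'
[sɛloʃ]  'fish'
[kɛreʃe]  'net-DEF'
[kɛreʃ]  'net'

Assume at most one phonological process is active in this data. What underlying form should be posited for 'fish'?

/sɛloʒ/

In [sɛloʒe] and [sɛloʃ] the final segment of 'fish' alternates: [ʒ] ~ [ʃ].
The stem 'net' ([kɛreʃe], [kɛreʃ]) shows [ʃ] unchanged in both environments, so [ʃ] cannot be basic with [ʒ] derived before the DEF suffix.
The underlying segment must be /ʒ/; voiced obstruents become voiceless word-finally, yielding [ʃ] there.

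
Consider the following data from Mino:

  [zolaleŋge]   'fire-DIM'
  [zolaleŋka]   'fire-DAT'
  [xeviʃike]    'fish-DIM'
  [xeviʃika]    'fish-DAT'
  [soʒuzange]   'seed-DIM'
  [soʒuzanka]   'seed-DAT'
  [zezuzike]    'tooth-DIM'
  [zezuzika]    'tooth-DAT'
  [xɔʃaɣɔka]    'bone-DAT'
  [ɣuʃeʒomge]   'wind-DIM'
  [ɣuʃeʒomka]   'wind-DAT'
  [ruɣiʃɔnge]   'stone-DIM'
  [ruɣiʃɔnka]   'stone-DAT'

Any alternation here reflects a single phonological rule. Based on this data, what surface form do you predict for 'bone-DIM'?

[xɔʃaɣɔke]

The DIM suffix surfaces as [-ge] and [-ke], depending on the final segment of the stem.
By contrast the DAT suffix keeps its initial [k] throughout — that segment must be underlying.
So the underlying form is /-ge/, and voiced stops become voiceless after a vowel.
After 'bone', which ends in a vowel, the suffix surfaces as [-ke], giving [xɔʃaɣɔke].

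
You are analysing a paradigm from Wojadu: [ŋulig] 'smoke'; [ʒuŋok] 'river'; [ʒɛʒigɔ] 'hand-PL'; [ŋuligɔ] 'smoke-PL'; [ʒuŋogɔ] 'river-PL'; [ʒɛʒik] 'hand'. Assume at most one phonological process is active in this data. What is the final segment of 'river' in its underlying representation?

/k/

'river' shows [k] ~ [g] at the end of the stem ([ʒuŋok] vs [ʒuŋogɔ]).
The stem 'smoke' ([ŋulig], [ŋuligɔ]) shows [g] unchanged in both environments, so [g] cannot be basic with [k] derived in isolation.
Therefore /k/ is basic and [g] is derived by intervocalic voicing (voiceless stops become voiced between vowels).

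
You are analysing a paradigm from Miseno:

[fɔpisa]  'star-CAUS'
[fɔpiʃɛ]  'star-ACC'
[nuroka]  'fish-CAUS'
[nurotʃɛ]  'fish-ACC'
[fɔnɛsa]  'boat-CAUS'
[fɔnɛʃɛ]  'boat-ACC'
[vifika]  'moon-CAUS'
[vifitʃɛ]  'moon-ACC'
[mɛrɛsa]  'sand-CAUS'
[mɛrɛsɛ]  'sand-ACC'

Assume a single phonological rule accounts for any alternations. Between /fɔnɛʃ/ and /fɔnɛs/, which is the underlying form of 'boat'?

/fɔnɛʃ/

The root 'boat' surfaces as [fɔnɛsa] and [fɔnɛʃɛ], with a stem-final [s] ~ [ʃ] alternation.
But 'sand' keeps [s] in both environments ([mɛrɛsa], [mɛrɛsɛ]), so there is no rule changing /s/ to [ʃ] before the ACC suffix.
The alternation reflects depalatalization: palato-alveolar /tʃ/ and /ʃ/ become [k] and [s] when no front vowel follows. /ʃ/ is underlying.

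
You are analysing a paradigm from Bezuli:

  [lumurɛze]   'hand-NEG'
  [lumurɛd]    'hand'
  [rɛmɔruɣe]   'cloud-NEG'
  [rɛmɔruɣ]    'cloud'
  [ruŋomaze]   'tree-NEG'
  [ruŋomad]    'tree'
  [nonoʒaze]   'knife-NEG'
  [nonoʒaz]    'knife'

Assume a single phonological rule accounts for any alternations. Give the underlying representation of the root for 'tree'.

In [ruŋomaze] and [ruŋomad] the final segment of 'tree' alternates: [z] ~ [d].
Compare 'knife', with invariant [z] in [nonoʒaze] and [nonoʒaz]: an analysis with underlying /z/ and a rule producing [d] in isolation would wrongly predict alternation here too.
The alternation reflects intervocalic spirantization: voiced stops become fricatives between vowels. /d/ is underlying.

/ruŋomad/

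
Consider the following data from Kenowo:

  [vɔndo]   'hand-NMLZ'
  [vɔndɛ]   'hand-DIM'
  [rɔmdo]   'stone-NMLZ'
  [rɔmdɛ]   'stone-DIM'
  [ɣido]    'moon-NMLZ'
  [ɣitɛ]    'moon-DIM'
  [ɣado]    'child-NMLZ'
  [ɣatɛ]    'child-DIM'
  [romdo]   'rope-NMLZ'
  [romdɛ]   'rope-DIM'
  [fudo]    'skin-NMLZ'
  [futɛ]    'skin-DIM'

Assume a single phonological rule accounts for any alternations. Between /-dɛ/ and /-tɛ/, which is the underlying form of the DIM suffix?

The DIM suffix surfaces as [-dɛ] and [-tɛ], depending on the final segment of the stem.
By contrast the NMLZ suffix keeps its initial [d] throughout — that segment must be underlying.
The DIM suffix is therefore /-tɛ/ underlyingly, with post-nasal voicing: voiceless stops become voiced after a nasal.

/-tɛ/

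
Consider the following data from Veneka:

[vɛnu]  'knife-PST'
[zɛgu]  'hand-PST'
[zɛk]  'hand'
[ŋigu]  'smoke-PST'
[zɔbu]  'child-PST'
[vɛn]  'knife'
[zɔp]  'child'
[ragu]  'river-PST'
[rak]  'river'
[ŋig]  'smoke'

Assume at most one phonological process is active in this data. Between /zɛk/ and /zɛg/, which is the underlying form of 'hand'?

/zɛk/

'hand' shows [g] ~ [k] at the end of the stem ([zɛgu] vs [zɛk]).
But 'smoke' keeps [g] in both environments ([ŋigu], [ŋig]), so there is no rule changing /g/ to [k] in isolation.
The underlying segment must be /k/; voiceless stops become voiced between vowels, yielding [g] there.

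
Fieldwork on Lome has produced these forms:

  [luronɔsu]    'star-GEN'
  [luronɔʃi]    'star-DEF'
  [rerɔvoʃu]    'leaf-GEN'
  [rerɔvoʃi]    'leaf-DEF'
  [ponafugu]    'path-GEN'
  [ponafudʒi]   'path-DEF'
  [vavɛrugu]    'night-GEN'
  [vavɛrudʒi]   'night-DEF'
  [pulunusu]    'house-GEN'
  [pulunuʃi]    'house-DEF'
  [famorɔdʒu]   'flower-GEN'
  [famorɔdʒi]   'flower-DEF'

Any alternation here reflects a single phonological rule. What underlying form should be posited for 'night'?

/vavɛrug/

The stem for 'night' ends in [g] in [vavɛrugu] but [dʒ] in [vavɛrudʒi].
If /dʒ/ were underlying and a rule turned it into [g] before the GEN suffix, 'flower' would also alternate; but it has [dʒ] in both [famorɔdʒu] and [famorɔdʒi].
The alternation reflects palatalization before a front vowel: /g/ and /s/ become palato-alveolar [dʒ] and [ʃ] before a front vowel. /g/ is underlying.
So 'night' = /vavɛrug/.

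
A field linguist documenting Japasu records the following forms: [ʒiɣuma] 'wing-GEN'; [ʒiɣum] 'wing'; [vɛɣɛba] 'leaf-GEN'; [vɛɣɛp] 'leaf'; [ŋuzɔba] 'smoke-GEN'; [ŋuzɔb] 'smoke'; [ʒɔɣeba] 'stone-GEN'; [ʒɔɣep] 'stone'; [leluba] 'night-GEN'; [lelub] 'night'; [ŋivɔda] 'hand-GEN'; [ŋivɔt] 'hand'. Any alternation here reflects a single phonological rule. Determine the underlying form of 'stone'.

/ʒɔɣep/

The stem for 'stone' ends in [b] in [ʒɔɣeba] but [p] in [ʒɔɣep].
If /b/ were underlying and a rule turned it into [p] in isolation, 'night' would also alternate; but it has [b] in both [leluba] and [lelub].
Therefore /p/ is basic and [b] is derived by intervocalic voicing (voiceless stops become voiced between vowels).
Hence 'stone' is /ʒɔɣep/ underlyingly.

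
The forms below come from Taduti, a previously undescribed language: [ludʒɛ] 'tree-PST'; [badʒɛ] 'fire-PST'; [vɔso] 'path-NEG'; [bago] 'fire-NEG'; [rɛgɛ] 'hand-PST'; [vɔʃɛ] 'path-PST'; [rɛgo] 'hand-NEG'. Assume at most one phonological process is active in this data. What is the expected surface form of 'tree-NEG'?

In [badʒɛ] and [bago] the final segment of 'fire' alternates: [dʒ] ~ [g].
If /g/ were underlying and a rule turned it into [dʒ] before the PST suffix, 'hand' would also alternate; but it has [g] in both [rɛgɛ] and [rɛgo].
The underlying segment must be /dʒ/; palato-alveolar /dʒ/ and /ʃ/ become [g] and [s] when no front vowel follows, yielding [g] there.
The one attested form of 'tree', [ludʒɛ], shows underlying /ludʒ/. Applying the same rule when no front vowel follows gives [lugo].

[lugo]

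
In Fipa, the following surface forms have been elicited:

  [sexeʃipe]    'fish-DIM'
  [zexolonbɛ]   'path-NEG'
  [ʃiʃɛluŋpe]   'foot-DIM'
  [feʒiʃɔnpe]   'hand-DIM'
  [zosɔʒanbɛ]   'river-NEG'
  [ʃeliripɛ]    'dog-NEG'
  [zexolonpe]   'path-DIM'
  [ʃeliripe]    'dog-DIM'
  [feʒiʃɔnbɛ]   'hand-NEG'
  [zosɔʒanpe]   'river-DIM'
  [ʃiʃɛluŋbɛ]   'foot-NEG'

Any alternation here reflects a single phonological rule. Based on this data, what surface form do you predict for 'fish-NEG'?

[sexeʃipɛ]

The NEG suffix surfaces as [-bɛ] and [-pɛ], depending on the final segment of the stem.
The DIM suffix, which begins with [p], is invariant after every stem; so [p] is not altered by any rule here.
So the underlying form is /-bɛ/, and voiced stops become voiceless after a vowel.
After 'fish', which ends in a vowel, the suffix surfaces as [-pɛ], giving [sexeʃipɛ].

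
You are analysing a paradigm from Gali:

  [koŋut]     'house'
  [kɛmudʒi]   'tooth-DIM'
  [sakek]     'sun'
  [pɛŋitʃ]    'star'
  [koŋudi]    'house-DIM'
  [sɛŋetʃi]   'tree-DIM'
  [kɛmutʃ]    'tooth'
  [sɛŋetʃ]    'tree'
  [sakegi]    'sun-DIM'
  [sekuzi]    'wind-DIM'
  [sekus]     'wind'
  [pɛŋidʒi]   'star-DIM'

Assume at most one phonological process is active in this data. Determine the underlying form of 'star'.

'star' shows [dʒ] ~ [tʃ] at the end of the stem ([pɛŋidʒi] vs [pɛŋitʃ]).
The stem 'tree' ([sɛŋetʃi], [sɛŋetʃ]) shows [tʃ] unchanged in both environments, so [tʃ] cannot be basic with [dʒ] derived before the DIM suffix.
Therefore /dʒ/ is basic and [tʃ] is derived by word-final obstruent devoicing (voiced obstruents become voiceless word-finally).

/pɛŋidʒ/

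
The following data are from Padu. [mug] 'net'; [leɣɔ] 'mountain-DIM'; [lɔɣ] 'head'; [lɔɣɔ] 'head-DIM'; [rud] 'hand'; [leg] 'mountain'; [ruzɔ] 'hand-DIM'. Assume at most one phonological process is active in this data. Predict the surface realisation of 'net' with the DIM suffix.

In [leɣɔ] and [leg] the final segment of 'mountain' alternates: [ɣ] ~ [g].
The stem 'head' ([lɔɣɔ], [lɔɣ]) shows [ɣ] unchanged in both environments, so [ɣ] cannot be basic with [g] derived in isolation.
So /g/ is underlying, and a rule of intervocalic spirantization — voiced stops become fricatives between vowels — gives [ɣ].
From [mug] the stem 'net' is /mug/; between vowels this yields [muɣɔ].

[muɣɔ]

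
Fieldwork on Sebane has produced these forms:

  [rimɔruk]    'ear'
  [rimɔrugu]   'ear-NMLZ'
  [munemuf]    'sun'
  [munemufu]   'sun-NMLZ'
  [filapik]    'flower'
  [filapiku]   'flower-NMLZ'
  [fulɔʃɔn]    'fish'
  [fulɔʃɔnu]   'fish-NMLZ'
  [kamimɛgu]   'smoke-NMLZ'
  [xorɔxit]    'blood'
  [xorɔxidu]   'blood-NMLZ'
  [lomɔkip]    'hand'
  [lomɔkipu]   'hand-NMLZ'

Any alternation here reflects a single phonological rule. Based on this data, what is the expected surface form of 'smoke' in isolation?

The root 'ear' surfaces as [rimɔruk] and [rimɔrugu], with a stem-final [k] ~ [g] alternation.
If /k/ were underlying and a rule turned it into [g] before the NMLZ suffix, 'flower' would also alternate; but it has [k] in both [filapik] and [filapiku].
The underlying segment must be /g/; voiced obstruents become voiceless word-finally, yielding [k] there.
The one attested form of 'smoke', [kamimɛgu], shows underlying /kamimɛg/. Applying the same rule word-finally gives [kamimɛk].

[kamimɛk]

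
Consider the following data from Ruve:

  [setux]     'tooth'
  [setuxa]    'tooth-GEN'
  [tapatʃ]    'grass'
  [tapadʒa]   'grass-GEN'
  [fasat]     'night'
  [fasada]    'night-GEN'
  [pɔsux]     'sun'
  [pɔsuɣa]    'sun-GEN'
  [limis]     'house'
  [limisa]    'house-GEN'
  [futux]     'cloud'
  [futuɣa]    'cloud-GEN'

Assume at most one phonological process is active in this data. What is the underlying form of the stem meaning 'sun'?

/pɔsuɣ/

The stem for 'sun' ends in [x] in [pɔsux] but [ɣ] in [pɔsuɣa].
Compare 'tooth', with invariant [x] in [setux] and [setuxa]: an analysis with underlying /x/ and a rule producing [ɣ] before the GEN suffix would wrongly predict alternation here too.
Therefore /ɣ/ is basic and [x] is derived by word-final obstruent devoicing (voiced obstruents become voiceless word-finally).
Hence 'sun' is /pɔsuɣ/ underlyingly.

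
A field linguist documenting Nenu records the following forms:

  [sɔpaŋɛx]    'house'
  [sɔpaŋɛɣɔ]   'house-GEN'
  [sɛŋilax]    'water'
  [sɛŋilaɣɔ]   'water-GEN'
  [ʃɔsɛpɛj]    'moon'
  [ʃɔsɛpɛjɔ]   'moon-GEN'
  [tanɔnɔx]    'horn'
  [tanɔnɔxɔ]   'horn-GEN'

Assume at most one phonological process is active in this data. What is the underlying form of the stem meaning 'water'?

/sɛŋilaɣ/

'water' shows [x] ~ [ɣ] at the end of the stem ([sɛŋilax] vs [sɛŋilaɣɔ]).
But 'horn' keeps [x] in both environments ([tanɔnɔx], [tanɔnɔxɔ]), so there is no rule changing /x/ to [ɣ] before the GEN suffix.
The underlying segment must be /ɣ/; voiced obstruents become voiceless word-finally, yielding [x] there.
Hence 'water' is /sɛŋilaɣ/ underlyingly.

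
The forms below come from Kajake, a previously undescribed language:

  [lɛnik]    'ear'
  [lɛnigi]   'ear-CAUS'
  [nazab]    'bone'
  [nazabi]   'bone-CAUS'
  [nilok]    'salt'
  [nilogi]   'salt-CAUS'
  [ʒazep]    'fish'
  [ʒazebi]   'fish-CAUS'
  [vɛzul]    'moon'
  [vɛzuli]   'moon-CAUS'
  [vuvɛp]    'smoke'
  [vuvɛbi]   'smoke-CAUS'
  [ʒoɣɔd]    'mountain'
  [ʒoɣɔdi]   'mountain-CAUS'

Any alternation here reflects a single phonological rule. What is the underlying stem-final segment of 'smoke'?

/p/

The root 'smoke' surfaces as [vuvɛp] and [vuvɛbi], with a stem-final [p] ~ [b] alternation.
But 'bone' keeps [b] in both environments ([nazab], [nazabi]), so there is no rule changing /b/ to [p] in isolation.
The alternation reflects intervocalic voicing: voiceless stops become voiced between vowels. /p/ is underlying.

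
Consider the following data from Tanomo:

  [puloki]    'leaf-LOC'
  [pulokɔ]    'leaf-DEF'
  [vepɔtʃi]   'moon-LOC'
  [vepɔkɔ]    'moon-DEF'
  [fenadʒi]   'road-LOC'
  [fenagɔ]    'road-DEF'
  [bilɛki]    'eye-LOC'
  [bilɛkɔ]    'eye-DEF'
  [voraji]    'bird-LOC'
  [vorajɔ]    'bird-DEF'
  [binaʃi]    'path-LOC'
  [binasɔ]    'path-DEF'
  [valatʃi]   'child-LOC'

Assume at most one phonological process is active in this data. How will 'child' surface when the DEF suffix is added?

[valakɔ]

The stem for 'moon' ends in [tʃ] in [vepɔtʃi] but [k] in [vepɔkɔ].
The stem 'leaf' ([puloki], [pulokɔ]) shows [k] unchanged in both environments, so [k] cannot be basic with [tʃ] derived before the LOC suffix.
The alternation reflects depalatalization: palato-alveolar /tʃ/, /dʒ/ and /ʃ/ become [k], [g] and [s] when no front vowel follows. /tʃ/ is underlying.
The one attested form of 'child', [valatʃi], shows underlying /valatʃ/. Applying the same rule when no front vowel follows gives [valakɔ].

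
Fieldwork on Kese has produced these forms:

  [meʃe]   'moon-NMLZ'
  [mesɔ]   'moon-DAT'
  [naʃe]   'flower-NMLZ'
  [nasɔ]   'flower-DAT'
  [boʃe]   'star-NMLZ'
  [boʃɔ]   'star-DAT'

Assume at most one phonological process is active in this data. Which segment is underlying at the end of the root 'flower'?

The stem for 'flower' ends in [ʃ] in [naʃe] but [s] in [nasɔ].
If /ʃ/ were underlying and a rule turned it into [s] before the DAT suffix, 'star' would also alternate; but it has [ʃ] in both [boʃe] and [boʃɔ].
The alternation reflects palatalization before a front vowel: /s/ becomes palato-alveolar [ʃ] before a front vowel. /s/ is underlying.

/s/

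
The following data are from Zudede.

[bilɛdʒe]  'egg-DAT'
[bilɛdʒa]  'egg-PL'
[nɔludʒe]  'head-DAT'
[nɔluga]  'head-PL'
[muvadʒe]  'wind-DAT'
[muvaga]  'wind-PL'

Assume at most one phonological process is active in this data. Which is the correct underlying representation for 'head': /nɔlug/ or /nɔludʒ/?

/nɔlug/

The root 'head' surfaces as [nɔludʒe] and [nɔluga], with a stem-final [dʒ] ~ [g] alternation.
The stem 'egg' ([bilɛdʒe], [bilɛdʒa]) shows [dʒ] unchanged in both environments, so [dʒ] cannot be basic with [g] derived before the PL suffix.
The underlying segment must be /g/; /g/ becomes palato-alveolar [dʒ] before a front vowel, yielding [dʒ] there.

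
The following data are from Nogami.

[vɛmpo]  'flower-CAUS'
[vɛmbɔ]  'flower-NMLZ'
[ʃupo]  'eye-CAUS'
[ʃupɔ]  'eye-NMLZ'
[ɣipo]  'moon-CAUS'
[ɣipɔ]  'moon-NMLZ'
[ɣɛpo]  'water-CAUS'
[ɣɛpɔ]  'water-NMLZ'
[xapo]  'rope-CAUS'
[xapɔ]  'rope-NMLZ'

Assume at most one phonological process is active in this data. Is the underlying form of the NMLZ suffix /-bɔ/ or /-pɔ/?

The NMLZ suffix surfaces as [-bɔ] and [-pɔ], depending on the final segment of the stem.
The CAUS suffix, which begins with [p], is invariant after every stem; so [p] is not altered by any rule here.
The NMLZ suffix is therefore /-bɔ/ underlyingly, with post-vocalic devoicing: voiced stops become voiceless after a vowel.

/-bɔ/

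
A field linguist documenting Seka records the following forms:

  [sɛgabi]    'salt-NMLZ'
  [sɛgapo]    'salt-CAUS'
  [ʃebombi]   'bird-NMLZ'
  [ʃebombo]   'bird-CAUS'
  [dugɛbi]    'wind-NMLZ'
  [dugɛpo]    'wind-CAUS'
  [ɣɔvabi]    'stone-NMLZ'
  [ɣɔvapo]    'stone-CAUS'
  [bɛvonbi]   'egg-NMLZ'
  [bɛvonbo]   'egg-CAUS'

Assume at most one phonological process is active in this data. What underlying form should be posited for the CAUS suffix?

The CAUS suffix surfaces as [-bo] and [-po], depending on the final segment of the stem.
The NMLZ suffix, which begins with [b], is invariant after every stem; so [b] is not altered by any rule here.
The CAUS suffix is therefore /-po/ underlyingly, with post-nasal voicing: voiceless stops become voiced after a nasal.

/-po/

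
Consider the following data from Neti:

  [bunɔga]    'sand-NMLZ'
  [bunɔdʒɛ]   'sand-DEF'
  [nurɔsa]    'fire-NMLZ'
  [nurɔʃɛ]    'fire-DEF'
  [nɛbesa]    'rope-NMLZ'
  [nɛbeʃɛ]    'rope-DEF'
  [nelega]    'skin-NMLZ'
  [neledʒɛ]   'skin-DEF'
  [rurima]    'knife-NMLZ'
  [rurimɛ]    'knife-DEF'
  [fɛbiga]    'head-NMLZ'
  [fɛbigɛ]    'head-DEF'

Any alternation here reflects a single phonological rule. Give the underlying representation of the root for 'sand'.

/bunɔdʒ/

The root 'sand' surfaces as [bunɔga] and [bunɔdʒɛ], with a stem-final [g] ~ [dʒ] alternation.
The stem 'head' ([fɛbiga], [fɛbigɛ]) shows [g] unchanged in both environments, so [g] cannot be basic with [dʒ] derived before the DEF suffix.
The alternation reflects depalatalization: palato-alveolar /dʒ/ and /ʃ/ become [g] and [s] when no front vowel follows. /dʒ/ is underlying.
So 'sand' = /bunɔdʒ/.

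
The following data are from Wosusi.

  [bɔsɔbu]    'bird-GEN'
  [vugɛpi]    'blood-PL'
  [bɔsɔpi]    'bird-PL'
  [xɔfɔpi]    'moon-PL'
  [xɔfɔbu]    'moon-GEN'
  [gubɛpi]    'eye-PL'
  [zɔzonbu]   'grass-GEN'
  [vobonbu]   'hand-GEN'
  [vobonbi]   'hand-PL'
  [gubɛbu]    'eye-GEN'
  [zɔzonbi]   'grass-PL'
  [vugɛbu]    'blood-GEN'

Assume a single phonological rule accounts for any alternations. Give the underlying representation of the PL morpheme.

The PL suffix surfaces as [-bi] and [-pi], depending on the final segment of the stem.
By contrast the GEN suffix keeps its initial [b] throughout — that segment must be underlying.
So the underlying form is /-pi/, and voiceless stops become voiced after a nasal.

/-pi/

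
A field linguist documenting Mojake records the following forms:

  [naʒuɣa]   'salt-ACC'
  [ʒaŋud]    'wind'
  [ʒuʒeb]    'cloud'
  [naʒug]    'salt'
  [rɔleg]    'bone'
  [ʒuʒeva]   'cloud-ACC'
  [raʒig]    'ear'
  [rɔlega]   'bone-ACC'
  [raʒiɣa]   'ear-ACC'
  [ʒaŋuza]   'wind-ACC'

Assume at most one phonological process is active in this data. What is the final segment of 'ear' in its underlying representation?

/ɣ/

The stem for 'ear' ends in [ɣ] in [raʒiɣa] but [g] in [raʒig].
Compare 'bone', with invariant [g] in [rɔlega] and [rɔleg]: an analysis with underlying /g/ and a rule producing [ɣ] before the ACC suffix would wrongly predict alternation here too.
So /ɣ/ is underlying, and a rule of word-final hardening — voiced fricatives become stops word-finally — gives [g].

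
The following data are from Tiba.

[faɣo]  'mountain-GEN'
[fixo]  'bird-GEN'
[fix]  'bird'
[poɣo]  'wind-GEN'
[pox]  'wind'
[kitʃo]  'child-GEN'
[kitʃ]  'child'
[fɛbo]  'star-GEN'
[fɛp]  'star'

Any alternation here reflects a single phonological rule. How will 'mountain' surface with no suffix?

[fax]

In [poɣo] and [pox] the final segment of 'wind' alternates: [ɣ] ~ [x].
If /x/ were underlying and a rule turned it into [ɣ] before the GEN suffix, 'bird' would also alternate; but it has [x] in both [fixo] and [fix].
Therefore /ɣ/ is basic and [x] is derived by word-final obstruent devoicing (voiced obstruents become voiceless word-finally).
The one attested form of 'mountain', [faɣo], shows underlying /faɣ/. Applying the same rule word-finally gives [fax].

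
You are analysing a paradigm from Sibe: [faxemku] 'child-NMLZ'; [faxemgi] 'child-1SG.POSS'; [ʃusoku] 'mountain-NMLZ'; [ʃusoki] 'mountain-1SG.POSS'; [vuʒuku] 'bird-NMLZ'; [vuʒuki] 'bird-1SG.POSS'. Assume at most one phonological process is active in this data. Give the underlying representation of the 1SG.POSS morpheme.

The 1SG.POSS morpheme has two allomorphs, [-gi] and [-ki].
By contrast the NMLZ suffix keeps its initial [k] throughout — that segment must be underlying.
The 1SG.POSS suffix is therefore /-gi/ underlyingly, with post-vocalic devoicing: voiced stops become voiceless after a vowel.

/-gi/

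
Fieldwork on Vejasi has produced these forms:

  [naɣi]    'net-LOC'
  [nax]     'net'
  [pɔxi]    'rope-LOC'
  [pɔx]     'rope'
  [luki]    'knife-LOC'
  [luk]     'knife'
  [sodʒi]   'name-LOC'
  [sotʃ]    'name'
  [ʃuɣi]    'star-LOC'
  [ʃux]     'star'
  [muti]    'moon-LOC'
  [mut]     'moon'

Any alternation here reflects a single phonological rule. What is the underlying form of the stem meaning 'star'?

/ʃuɣ/

The root 'star' surfaces as [ʃuɣi] and [ʃux], with a stem-final [ɣ] ~ [x] alternation.
If /x/ were underlying and a rule turned it into [ɣ] before the LOC suffix, 'rope' would also alternate; but it has [x] in both [pɔxi] and [pɔx].
Therefore /ɣ/ is basic and [x] is derived by word-final obstruent devoicing (voiced obstruents become voiceless word-finally).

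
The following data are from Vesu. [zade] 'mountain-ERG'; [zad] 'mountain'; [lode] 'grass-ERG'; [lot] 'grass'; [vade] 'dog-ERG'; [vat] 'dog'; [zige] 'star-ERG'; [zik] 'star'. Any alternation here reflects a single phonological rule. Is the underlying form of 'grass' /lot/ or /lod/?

In [lode] and [lot] the final segment of 'grass' alternates: [d] ~ [t].
Compare 'mountain', with invariant [d] in [zade] and [zad]: an analysis with underlying /d/ and a rule producing [t] in isolation would wrongly predict alternation here too.
The alternation reflects intervocalic voicing: voiceless stops become voiced between vowels. /t/ is underlying.

/lot/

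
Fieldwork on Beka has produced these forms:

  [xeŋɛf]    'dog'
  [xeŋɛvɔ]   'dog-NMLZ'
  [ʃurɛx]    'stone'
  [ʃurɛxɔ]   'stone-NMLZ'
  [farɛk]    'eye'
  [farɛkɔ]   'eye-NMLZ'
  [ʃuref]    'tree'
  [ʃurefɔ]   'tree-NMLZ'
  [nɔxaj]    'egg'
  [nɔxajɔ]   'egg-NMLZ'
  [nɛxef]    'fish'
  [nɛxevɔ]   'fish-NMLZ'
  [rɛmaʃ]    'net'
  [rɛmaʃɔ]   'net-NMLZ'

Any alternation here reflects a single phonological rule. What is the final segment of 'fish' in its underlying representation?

/v/

In [nɛxef] and [nɛxevɔ] the final segment of 'fish' alternates: [f] ~ [v].
If /f/ were underlying and a rule turned it into [v] before the NMLZ suffix, 'tree' would also alternate; but it has [f] in both [ʃuref] and [ʃurefɔ].
Therefore /v/ is basic and [f] is derived by word-final obstruent devoicing (voiced obstruents become voiceless word-finally).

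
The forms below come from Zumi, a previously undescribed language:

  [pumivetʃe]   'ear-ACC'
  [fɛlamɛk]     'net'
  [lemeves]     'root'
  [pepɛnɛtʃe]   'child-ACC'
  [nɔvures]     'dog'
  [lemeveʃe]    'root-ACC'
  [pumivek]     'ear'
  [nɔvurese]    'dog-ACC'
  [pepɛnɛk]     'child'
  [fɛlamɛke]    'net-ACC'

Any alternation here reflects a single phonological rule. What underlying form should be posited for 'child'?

/pepɛnɛtʃ/

The stem for 'child' ends in [k] in [pepɛnɛk] but [tʃ] in [pepɛnɛtʃe].
But 'net' keeps [k] in both environments ([fɛlamɛk], [fɛlamɛke]), so there is no rule changing /k/ to [tʃ] before the ACC suffix.
The alternation reflects depalatalization: palato-alveolar /tʃ/ and /ʃ/ become [k] and [s] when no front vowel follows. /tʃ/ is underlying.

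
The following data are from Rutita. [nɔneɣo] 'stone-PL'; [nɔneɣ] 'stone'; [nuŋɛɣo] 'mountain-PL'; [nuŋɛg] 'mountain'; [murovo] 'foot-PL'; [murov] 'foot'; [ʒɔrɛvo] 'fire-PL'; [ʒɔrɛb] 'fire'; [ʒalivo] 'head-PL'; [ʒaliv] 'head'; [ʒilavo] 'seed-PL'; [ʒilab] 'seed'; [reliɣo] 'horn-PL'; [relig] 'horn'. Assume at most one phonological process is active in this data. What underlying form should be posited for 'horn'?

'horn' shows [ɣ] ~ [g] at the end of the stem ([reliɣo] vs [relig]).
If /ɣ/ were underlying and a rule turned it into [g] in isolation, 'stone' would also alternate; but it has [ɣ] in both [nɔneɣo] and [nɔneɣ].
The alternation reflects intervocalic spirantization: voiced stops become fricatives between vowels. /g/ is underlying.

/relig/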